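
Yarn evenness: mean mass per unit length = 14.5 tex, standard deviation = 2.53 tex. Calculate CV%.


Formula: CV% = (standard deviation / mean) * 100
Step 1: Ratio = 2.53 / 14.5 = 0.174483
Step 2: CV% = 0.174483 * 100 = 17.4483% ≈ 17.4%

17.4%


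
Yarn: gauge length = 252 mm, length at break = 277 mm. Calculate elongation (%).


Formula: Elongation (%) = ((L_break - L0) / L0) * 100
Step 1: Extension = 277 - 252 = 25 mm
Step 2: Elongation = (25 / 252) * 100
Step 3: Elongation = 0.099206 * 100 = 9.9206% ≈ 9.9%

9.9%


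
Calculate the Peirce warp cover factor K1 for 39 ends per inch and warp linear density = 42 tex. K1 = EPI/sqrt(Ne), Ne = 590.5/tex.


Formula: K1 = EPI / sqrt(Ne), with Ne = 590.5 / tex_warp
Step 1: Ne = 590.5 / 42 = 14.06
Step 2: sqrt(Ne) = sqrt(14.06) = 3.7497
Step 3: K1 = 39 / 3.7497 = 10.4

10.4


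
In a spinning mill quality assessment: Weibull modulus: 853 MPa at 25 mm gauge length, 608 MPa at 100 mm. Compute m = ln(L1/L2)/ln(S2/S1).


Formula: m = ln(L1/L2) / ln(S2/S1)
Step 1: ln(L1/L2) = ln(25/100) = -1.38629
Step 2: S2/S1 = 608/853 = 0.71278
Step 3: ln(S2/S1) = ln(0.71278) = -0.33858
Step 4: m = -1.38629 / -0.33858 = 4.09

4.09 (Weibull m)


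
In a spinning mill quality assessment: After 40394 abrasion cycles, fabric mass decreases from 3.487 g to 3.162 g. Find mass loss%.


Formula: Mass loss% = ((m_before - m_after) / m_before) * 100
Step 1: Mass loss = 3.487 - 3.162 = 0.325 g
Step 2: Ratio = 0.325 / 3.487 = 0.0932033
Step 3: Mass loss% = 0.0932033 * 100 = 9.32033% ≈ 9.32%

9.32%


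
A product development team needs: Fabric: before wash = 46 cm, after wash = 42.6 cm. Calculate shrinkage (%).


Formula: Shrinkage% = ((L_before - L_after) / L_before) * 100
Step 1: Shrinkage = 46 - 42.6 = 3.4 cm
Step 2: Shrinkage% = (3.4 / 46) * 100
Step 3: Shrinkage% = 0.073913 * 100 = 7.3913% ≈ 7.4%

7.4%


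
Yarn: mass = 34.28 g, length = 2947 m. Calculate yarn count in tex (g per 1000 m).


Formula: Tex = (mass_g / length_m) * 1000
Substituting: Tex = (34.28 / 2947) * 1000
Intermediate: 34.28 / 2947 = 0.01163217 g/m
Tex = 0.01163217 * 1000 = 11.63 tex

11.63 tex


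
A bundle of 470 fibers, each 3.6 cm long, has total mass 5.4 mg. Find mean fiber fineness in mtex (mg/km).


Formula: fineness (mtex) = mass (mg) / total length (km) = (mass_mg / total_length_m) * 1000
Step 1: Convert fiber length: 3.6 cm = 0.036 m
Step 2: Total fiber length = 470 * 0.036 = 16.92 m
Step 3: Linear density = 5.4 mg / 16.92 m = 0.3191 mg/m
Step 4: fineness = 0.3191 * 1000 = 319.1 mtex

319.1 mtex


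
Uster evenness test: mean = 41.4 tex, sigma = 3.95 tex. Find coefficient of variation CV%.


Formula: CV% = (standard deviation / mean) * 100
Step 1: Ratio = 3.95 / 41.4 = 0.095411
Step 2: CV% = 0.095411 * 100 = 9.5411% ≈ 9.5%

9.5%


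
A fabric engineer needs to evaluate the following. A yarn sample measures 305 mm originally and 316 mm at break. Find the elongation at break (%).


Formula: Elongation (%) = ((L_break - L0) / L0) * 100
Step 1: Extension = 316 - 305 = 11 mm
Step 2: Elongation = (11 / 305) * 100
Step 3: Elongation = 0.036066 * 100 = 3.6066% ≈ 3.6%

3.6%


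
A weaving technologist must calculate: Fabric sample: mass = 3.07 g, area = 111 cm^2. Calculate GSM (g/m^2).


Formula: GSM = mass_g / area_m2
Step 1: Convert area: 111 cm^2 = 111 / 10000 = 0.0111 m^2
Step 2: GSM = 3.07 g / 0.0111 m^2 = 276.6 g/m^2

276.6 g/m^2


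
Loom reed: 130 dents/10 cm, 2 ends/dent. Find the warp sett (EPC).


Formula: EPC = (dents per 10 cm * ends per dent) / 10
Step 1: Total ends per 10 cm = 130 * 2 = 260
Step 2: EPC = 260 / 10 = 26.0 ends/cm

26.0 ends/cm


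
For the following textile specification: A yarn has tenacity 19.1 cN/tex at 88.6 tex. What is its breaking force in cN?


Formula: Breaking force = Tenacity * Linear density
F = 19.1 cN/tex * 88.6 tex
F = 1692.26 cN

1692.26 cN


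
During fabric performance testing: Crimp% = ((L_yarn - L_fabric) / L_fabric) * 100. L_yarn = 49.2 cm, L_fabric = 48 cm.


Formula: Crimp% = ((L_yarn - L_fabric) / L_fabric) * 100
Step 1: Extension = 49.2 - 48 = 1.2 cm
Step 2: Crimp% = (1.2 / 48) * 100
Step 3: Crimp% = 0.025 * 100 = 2.5%

2.5%


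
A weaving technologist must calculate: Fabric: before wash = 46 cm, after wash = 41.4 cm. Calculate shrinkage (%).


Formula: Shrinkage% = ((L_before - L_after) / L_before) * 100
Step 1: Shrinkage = 46 - 41.4 = 4.6 cm
Step 2: Shrinkage% = (4.6 / 46) * 100
Step 3: Shrinkage% = 0.1 * 100 = 10.0%

10.0%


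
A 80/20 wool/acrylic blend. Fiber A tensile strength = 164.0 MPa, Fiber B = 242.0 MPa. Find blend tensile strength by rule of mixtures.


Formula: Blend property = (fraction_A * property_A) + (fraction_B * property_B)
Step 1: Contribution A = 80/100 * 164.0 MPa = 131.2 MPa
Step 2: Contribution B = 20/100 * 242.0 MPa = 48.4 MPa
Step 3: Blend tensile strength = 131.2 + 48.4 = 179.6 MPa

179.6 MPa


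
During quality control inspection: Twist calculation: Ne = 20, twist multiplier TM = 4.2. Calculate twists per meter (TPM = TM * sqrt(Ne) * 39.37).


Formula: TPM = TM * sqrt(Ne) * 39.37
Step 1: sqrt(Ne) = sqrt(20) = 4.4721
Step 2: TM * sqrt(Ne) = 4.2 * 4.4721 = 18.7828
Step 3: TPM = 18.7828 * 39.37 = 739 twists/m

739 twists/m


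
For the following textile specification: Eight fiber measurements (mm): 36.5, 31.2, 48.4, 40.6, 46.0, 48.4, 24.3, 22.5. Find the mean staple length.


Formula: Mean = sum of lengths / count
Sum = 36.5 + 31.2 + 48.4 + 40.6 + 46.0 + 48.4 + 24.3 + 22.5
Sum = 297.9 mm
Mean = 297.9 / 8 = 37.24 mm

37.24 mm


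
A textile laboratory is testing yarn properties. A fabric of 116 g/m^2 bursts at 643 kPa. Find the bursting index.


Formula: Bursting Index = Bursting Strength / Fabric GSM
BI = 643 kPa / 116 g/m^2
BI = 5.543 kPa/(g/m^2)

5.543 kPa/(g/m^2)


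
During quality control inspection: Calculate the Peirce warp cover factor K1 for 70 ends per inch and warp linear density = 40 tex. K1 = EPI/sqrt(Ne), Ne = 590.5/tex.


Formula: K1 = EPI / sqrt(Ne), with Ne = 590.5 / tex_warp
Step 1: Ne = 590.5 / 40 = 14.763
Step 2: sqrt(Ne) = sqrt(14.763) = 3.8423
Step 3: K1 = 70 / 3.8423 = 18.2

18.2


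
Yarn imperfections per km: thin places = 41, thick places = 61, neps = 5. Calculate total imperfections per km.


Formula: Total = thin places + thick places + neps
Total = 41 + 61 + 5
Total = 107 imperfections/km

107 imperfections/km


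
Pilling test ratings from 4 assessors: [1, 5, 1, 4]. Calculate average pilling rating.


Formula: Mean = sum / count
Sum = 1 + 5 + 1 + 4 = 11
Mean = 11 / 4 = 2.8

2.8


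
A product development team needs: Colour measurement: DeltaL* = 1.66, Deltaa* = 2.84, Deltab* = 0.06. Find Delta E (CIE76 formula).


Formula: Delta E = sqrt(dL*^2 + da*^2 + db*^2)
Step 1: dL*^2 = 1.66^2 = 2.7556
Step 2: da*^2 = 2.84^2 = 8.0656
Step 3: db*^2 = 0.06^2 = 0.0036
Step 4: Sum = 2.7556 + 8.0656 + 0.0036 = 10.8248
Step 5: Delta E = sqrt(10.8248) = 3.29

3.29 Delta E


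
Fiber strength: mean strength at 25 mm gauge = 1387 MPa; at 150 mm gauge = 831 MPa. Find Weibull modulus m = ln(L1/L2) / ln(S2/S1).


Formula: m = ln(L1/L2) / ln(S2/S1)
Step 1: ln(L1/L2) = ln(25/150) = -1.79176
Step 2: S2/S1 = 831/1387 = 0.59913
Step 3: ln(S2/S1) = ln(0.59913) = -0.51228
Step 4: m = -1.79176 / -0.51228 = 3.50

3.50 (Weibull m)


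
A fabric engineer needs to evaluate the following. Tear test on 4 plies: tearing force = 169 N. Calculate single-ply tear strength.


Formula: Per-ply strength = Total force / Number of plies
Per-ply = 169 N / 4
Per-ply = 42.25 N

42.25 N


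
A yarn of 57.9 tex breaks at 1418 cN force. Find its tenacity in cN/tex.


Formula: Tenacity = Breaking force / Linear density
Tenacity = 1418 cN / 57.9 tex
Tenacity = 24.49 cN/tex

24.49 cN/tex


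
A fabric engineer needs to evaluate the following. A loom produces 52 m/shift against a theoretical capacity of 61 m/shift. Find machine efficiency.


Formula: Efficiency% = (Actual output / Theoretical output) * 100
Efficiency% = (52 / 61) * 100
Efficiency% = 0.852459 * 100 = 85.2459% ≈ 85.2%

85.2%


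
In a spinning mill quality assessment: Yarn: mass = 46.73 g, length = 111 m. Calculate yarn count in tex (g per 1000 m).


Formula: Tex = (mass_g / length_m) * 1000
Substituting: Tex = (46.73 / 111) * 1000
Intermediate: 46.73 / 111 = 0.42099099 g/m
Tex = 0.42099099 * 1000 = 420.99 tex

420.99 tex


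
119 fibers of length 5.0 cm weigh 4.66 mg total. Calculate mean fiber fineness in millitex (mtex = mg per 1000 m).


Formula: fineness (mtex) = mass (mg) / total length (km) = (mass_mg / total_length_m) * 1000
Step 1: Convert fiber length: 5.0 cm = 0.05 m
Step 2: Total fiber length = 119 * 0.05 = 5.95 m
Step 3: Linear density = 4.66 mg / 5.95 m = 0.7832 mg/m
Step 4: fineness = 0.7832 * 1000 = 783.2 mtex

783.2 mtex


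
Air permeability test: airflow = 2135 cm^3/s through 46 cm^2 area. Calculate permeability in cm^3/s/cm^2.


Formula: Air Permeability = Airflow / Test Area
AP = 2135 cm^3/s / 46 cm^2
AP = 46.4 cm^3/s/cm^2

46.4 cm^3/s/cm^2


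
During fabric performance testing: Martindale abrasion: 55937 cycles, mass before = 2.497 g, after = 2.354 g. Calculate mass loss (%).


Formula: Mass loss% = ((m_before - m_after) / m_before) * 100
Step 1: Mass loss = 2.497 - 2.354 = 0.143 g
Step 2: Ratio = 0.143 / 2.497 = 0.0572687
Step 3: Mass loss% = 0.0572687 * 100 = 5.72687% ≈ 5.73%

5.73%


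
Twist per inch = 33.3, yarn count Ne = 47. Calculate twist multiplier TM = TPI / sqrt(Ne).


Formula: TM = TPI / sqrt(Ne)
Step 1: sqrt(Ne) = sqrt(47) = 6.8557
Step 2: TM = 33.3 / 6.8557 = 4.86

4.86 TM


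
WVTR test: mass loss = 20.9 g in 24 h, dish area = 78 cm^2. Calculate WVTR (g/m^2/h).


Formula: WVTR = mass_loss / (area * time)
Step 1: Convert area: 78 cm^2 = 0.0078 m^2
Step 2: WVTR = 20.9 g / (0.0078 m^2 * 24 h)
Step 3: WVTR = 20.9 / 0.1872 = 111.6 g/m^2/h

111.6 g/m^2/h


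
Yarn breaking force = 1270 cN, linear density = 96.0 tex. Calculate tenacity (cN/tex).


Formula: Tenacity = Breaking force / Linear density
Tenacity = 1270 cN / 96.0 tex
Tenacity = 13.23 cN/tex

13.23 cN/tex


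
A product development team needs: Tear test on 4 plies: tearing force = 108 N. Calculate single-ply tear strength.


Formula: Per-ply strength = Total force / Number of plies
Per-ply = 108 N / 4
Per-ply = 27 N

27 N


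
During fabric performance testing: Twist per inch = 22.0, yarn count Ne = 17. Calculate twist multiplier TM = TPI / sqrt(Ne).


Formula: TM = TPI / sqrt(Ne)
Step 1: sqrt(Ne) = sqrt(17) = 4.1231
Step 2: TM = 22.0 / 4.1231 = 5.34

5.34 TM


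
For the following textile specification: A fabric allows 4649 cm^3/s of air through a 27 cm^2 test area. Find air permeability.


Formula: Air Permeability = Airflow / Test Area
AP = 4649 cm^3/s / 27 cm^2
AP = 172.2 cm^3/s/cm^2

172.2 cm^3/s/cm^2


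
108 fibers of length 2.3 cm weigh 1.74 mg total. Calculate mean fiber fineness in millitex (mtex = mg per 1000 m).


Formula: fineness (mtex) = mass (mg) / total length (km) = (mass_mg / total_length_m) * 1000
Step 1: Convert fiber length: 2.3 cm = 0.023 m
Step 2: Total fiber length = 108 * 0.023 = 2.484 m
Step 3: Linear density = 1.74 mg / 2.484 m = 0.7005 mg/m
Step 4: fineness = 0.7005 * 1000 = 700.5 mtex

700.5 mtex


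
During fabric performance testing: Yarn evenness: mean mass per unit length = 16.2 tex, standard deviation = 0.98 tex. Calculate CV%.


Formula: CV% = (standard deviation / mean) * 100
Step 1: Ratio = 0.98 / 16.2 = 0.060494
Step 2: CV% = 0.060494 * 100 = 6.0494% ≈ 6.0%

6.0%


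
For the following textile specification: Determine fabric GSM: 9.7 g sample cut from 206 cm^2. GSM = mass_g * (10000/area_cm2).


Formula: GSM = mass_g / area_m2
Step 1: Convert area: 206 cm^2 = 206 / 10000 = 0.0206 m^2
Step 2: GSM = 9.7 g / 0.0206 m^2 = 470.9 g/m^2

470.9 g/m^2


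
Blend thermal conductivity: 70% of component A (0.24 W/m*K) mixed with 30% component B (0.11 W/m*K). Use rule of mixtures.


Formula: Blend property = (fraction_A * property_A) + (fraction_B * property_B)
Step 1: Contribution A = 70/100 * 0.24 W/m*K = 0.168 W/m*K
Step 2: Contribution B = 30/100 * 0.11 W/m*K = 0.033 W/m*K
Step 3: Blend thermal conductivity = 0.168 + 0.033 = 0.201 W/m*K

0.201 W/m*K


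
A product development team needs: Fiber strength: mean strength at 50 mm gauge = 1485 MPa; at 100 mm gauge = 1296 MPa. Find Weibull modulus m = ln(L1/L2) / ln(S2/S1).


Formula: m = ln(L1/L2) / ln(S2/S1)
Step 1: ln(L1/L2) = ln(50/100) = -0.69315
Step 2: S2/S1 = 1296/1485 = 0.87273
Step 3: ln(S2/S1) = ln(0.87273) = -0.13613
Step 4: m = -0.69315 / -0.13613 = 5.09

5.09 (Weibull m)


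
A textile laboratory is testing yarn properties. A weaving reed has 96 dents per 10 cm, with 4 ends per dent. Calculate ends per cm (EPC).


Formula: EPC = (dents per 10 cm * ends per dent) / 10
Step 1: Total ends per 10 cm = 96 * 4 = 384
Step 2: EPC = 384 / 10 = 38.4 ends/cm

38.4 ends/cm


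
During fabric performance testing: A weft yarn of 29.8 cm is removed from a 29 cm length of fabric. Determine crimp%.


Formula: Crimp% = ((L_yarn - L_fabric) / L_fabric) * 100
Step 1: Extension = 29.8 - 29 = 0.8 cm
Step 2: Crimp% = (0.8 / 29) * 100
Step 3: Crimp% = 0.027586 * 100 = 2.7586% ≈ 2.8%

2.8%


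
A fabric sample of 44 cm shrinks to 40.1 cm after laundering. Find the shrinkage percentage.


Formula: Shrinkage% = ((L_before - L_after) / L_before) * 100
Step 1: Shrinkage = 44 - 40.1 = 3.9 cm
Step 2: Shrinkage% = (3.9 / 44) * 100
Step 3: Shrinkage% = 0.088636 * 100 = 8.8636% ≈ 8.9%

8.9%


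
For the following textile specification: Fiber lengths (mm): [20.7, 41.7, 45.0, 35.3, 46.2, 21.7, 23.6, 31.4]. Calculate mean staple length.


Formula: Mean = sum of lengths / count
Sum = 20.7 + 41.7 + 45.0 + 35.3 + 46.2 + 21.7 + 23.6 + 31.4
Sum = 265.6 mm
Mean = 265.6 / 8 = 33.20 mm

33.20 mm


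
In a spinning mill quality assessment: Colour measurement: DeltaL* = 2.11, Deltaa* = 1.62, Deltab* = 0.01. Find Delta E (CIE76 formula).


Formula: Delta E = sqrt(dL*^2 + da*^2 + db*^2)
Step 1: dL*^2 = 2.11^2 = 4.4521
Step 2: da*^2 = 1.62^2 = 2.6244
Step 3: db*^2 = 0.01^2 = 0.0001
Step 4: Sum = 4.4521 + 2.6244 + 0.0001 = 7.0766
Step 5: Delta E = sqrt(7.0766) = 2.66

2.66 Delta E


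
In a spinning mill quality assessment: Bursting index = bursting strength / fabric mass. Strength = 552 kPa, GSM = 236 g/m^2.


Formula: Bursting Index = Bursting Strength / Fabric GSM
BI = 552 kPa / 236 g/m^2
BI = 2.339 kPa/(g/m^2)

2.339 kPa/(g/m^2)


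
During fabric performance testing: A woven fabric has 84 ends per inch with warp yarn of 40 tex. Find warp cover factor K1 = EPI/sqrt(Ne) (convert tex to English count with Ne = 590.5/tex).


Formula: K1 = EPI / sqrt(Ne), with Ne = 590.5 / tex_warp
Step 1: Ne = 590.5 / 40 = 14.763
Step 2: sqrt(Ne) = sqrt(14.763) = 3.8423
Step 3: K1 = 84 / 3.8423 = 21.9

21.9


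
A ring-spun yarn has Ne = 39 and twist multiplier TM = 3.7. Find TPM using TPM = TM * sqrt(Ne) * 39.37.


Formula: TPM = TM * sqrt(Ne) * 39.37
Step 1: sqrt(Ne) = sqrt(39) = 6.245
Step 2: TM * sqrt(Ne) = 3.7 * 6.245 = 23.1065
Step 3: TPM = 23.1065 * 39.37 = 910 twists/m

910 twists/m


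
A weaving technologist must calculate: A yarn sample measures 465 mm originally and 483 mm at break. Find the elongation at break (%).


Formula: Elongation (%) = ((L_break - L0) / L0) * 100
Step 1: Extension = 483 - 465 = 18 mm
Step 2: Elongation = (18 / 465) * 100
Step 3: Elongation = 0.03871 * 100 = 3.871% ≈ 3.9%

3.9%


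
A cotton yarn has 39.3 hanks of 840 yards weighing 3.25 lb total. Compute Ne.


Formula: Ne = hanks / mass_lb
Substituting: Ne = 39.3 / 3.25
Ne = 12.1

12.1 Ne


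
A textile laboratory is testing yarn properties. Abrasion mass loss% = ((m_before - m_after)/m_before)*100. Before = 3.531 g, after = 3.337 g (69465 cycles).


Formula: Mass loss% = ((m_before - m_after) / m_before) * 100
Step 1: Mass loss = 3.531 - 3.337 = 0.194 g
Step 2: Ratio = 0.194 / 3.531 = 0.0549419
Step 3: Mass loss% = 0.0549419 * 100 = 5.49419% ≈ 5.49%

5.49%


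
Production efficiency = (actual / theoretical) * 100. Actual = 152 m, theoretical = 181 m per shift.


Formula: Efficiency% = (Actual output / Theoretical output) * 100
Efficiency% = (152 / 181) * 100
Efficiency% = 0.839779 * 100 = 83.9779% ≈ 84.0%

84.0%


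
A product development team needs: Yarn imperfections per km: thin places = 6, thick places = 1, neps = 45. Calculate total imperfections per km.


Formula: Total = thin places + thick places + neps
Total = 6 + 1 + 45
Total = 52 imperfections/km

52 imperfections/km


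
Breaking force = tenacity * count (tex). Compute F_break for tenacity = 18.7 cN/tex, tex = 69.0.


Formula: Breaking force = Tenacity * Linear density
F = 18.7 cN/tex * 69.0 tex
F = 1290.30 cN

1290.30 cN


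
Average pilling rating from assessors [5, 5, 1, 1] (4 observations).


Formula: Mean = sum / count
Sum = 5 + 5 + 1 + 1 = 12
Mean = 12 / 4 = 3.0

3.0


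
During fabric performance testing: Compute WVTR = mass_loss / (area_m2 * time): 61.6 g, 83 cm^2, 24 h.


Formula: WVTR = mass_loss / (area * time)
Step 1: Convert area: 83 cm^2 = 0.0083 m^2
Step 2: WVTR = 61.6 g / (0.0083 m^2 * 24 h)
Step 3: WVTR = 61.6 / 0.1992 = 309.2 g/m^2/h

309.2 g/m^2/h


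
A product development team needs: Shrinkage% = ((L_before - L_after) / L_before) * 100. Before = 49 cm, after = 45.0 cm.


Formula: Shrinkage% = ((L_before - L_after) / L_before) * 100
Step 1: Shrinkage = 49 - 45.0 = 4.0 cm
Step 2: Shrinkage% = (4.0 / 49) * 100
Step 3: Shrinkage% = 0.081633 * 100 = 8.1633% ≈ 8.2%

8.2%


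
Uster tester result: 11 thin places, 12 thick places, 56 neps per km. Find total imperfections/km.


Formula: Total = thin places + thick places + neps
Total = 11 + 12 + 56
Total = 79 imperfections/km

79 imperfections/km


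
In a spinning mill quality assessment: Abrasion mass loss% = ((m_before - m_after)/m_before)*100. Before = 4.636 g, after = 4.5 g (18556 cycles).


Formula: Mass loss% = ((m_before - m_after) / m_before) * 100
Step 1: Mass loss = 4.636 - 4.5 = 0.136 g
Step 2: Ratio = 0.136 / 4.636 = 0.0293356
Step 3: Mass loss% = 0.0293356 * 100 = 2.93356% ≈ 2.93%

2.93%


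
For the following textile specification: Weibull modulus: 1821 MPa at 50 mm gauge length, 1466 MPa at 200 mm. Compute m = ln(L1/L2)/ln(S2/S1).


Formula: m = ln(L1/L2) / ln(S2/S1)
Step 1: ln(L1/L2) = ln(50/200) = -1.38629
Step 2: S2/S1 = 1466/1821 = 0.80505
Step 3: ln(S2/S1) = ln(0.80505) = -0.21685
Step 4: m = -1.38629 / -0.21685 = 6.39

6.39 (Weibull m)


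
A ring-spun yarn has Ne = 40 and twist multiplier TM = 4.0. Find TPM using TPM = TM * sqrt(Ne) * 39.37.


Formula: TPM = TM * sqrt(Ne) * 39.37
Step 1: sqrt(Ne) = sqrt(40) = 6.3246
Step 2: TM * sqrt(Ne) = 4.0 * 6.3246 = 25.2984
Step 3: TPM = 25.2984 * 39.37 = 996 twists/m

996 twists/m


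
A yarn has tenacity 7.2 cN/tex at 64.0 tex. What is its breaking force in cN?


Formula: Breaking force = Tenacity * Linear density
F = 7.2 cN/tex * 64.0 tex
F = 460.80 cN

460.80 cN


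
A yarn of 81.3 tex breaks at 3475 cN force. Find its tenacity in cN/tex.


Formula: Tenacity = Breaking force / Linear density
Tenacity = 3475 cN / 81.3 tex
Tenacity = 42.74 cN/tex

42.74 cN/tex


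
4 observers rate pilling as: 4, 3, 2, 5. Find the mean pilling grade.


Formula: Mean = sum / count
Sum = 4 + 3 + 2 + 5 = 14
Mean = 14 / 4 = 3.5

3.5


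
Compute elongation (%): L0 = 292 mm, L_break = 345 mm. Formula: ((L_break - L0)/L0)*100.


Formula: Elongation (%) = ((L_break - L0) / L0) * 100
Step 1: Extension = 345 - 292 = 53 mm
Step 2: Elongation = (53 / 292) * 100
Step 3: Elongation = 0.181507 * 100 = 18.1507% ≈ 18.2%

18.2%


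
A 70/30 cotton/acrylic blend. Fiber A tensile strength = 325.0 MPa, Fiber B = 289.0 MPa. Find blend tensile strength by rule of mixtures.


Formula: Blend property = (fraction_A * property_A) + (fraction_B * property_B)
Step 1: Contribution A = 70/100 * 325.0 MPa = 227.5 MPa
Step 2: Contribution B = 30/100 * 289.0 MPa = 86.7 MPa
Step 3: Blend tensile strength = 227.5 + 86.7 = 314.2 MPa

314.2 MPa


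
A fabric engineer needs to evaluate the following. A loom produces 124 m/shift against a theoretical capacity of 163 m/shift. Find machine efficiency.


Formula: Efficiency% = (Actual output / Theoretical output) * 100
Efficiency% = (124 / 163) * 100
Efficiency% = 0.760736 * 100 = 76.0736% ≈ 76.1%

76.1%


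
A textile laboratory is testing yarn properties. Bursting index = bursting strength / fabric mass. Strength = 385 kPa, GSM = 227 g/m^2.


Formula: Bursting Index = Bursting Strength / Fabric GSM
BI = 385 kPa / 227 g/m^2
BI = 1.696 kPa/(g/m^2)

1.696 kPa/(g/m^2)


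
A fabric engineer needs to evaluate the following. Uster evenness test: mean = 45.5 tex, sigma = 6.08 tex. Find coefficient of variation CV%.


Formula: CV% = (standard deviation / mean) * 100
Step 1: Ratio = 6.08 / 45.5 = 0.133626
Step 2: CV% = 0.133626 * 100 = 13.3626% ≈ 13.4%

13.4%


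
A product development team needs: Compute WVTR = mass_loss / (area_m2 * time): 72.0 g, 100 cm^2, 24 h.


Formula: WVTR = mass_loss / (area * time)
Step 1: Convert area: 100 cm^2 = 0.01 m^2
Step 2: WVTR = 72.0 g / (0.01 m^2 * 24 h)
Step 3: WVTR = 72.0 / 0.24 = 300.0 g/m^2/h

300.0 g/m^2/h


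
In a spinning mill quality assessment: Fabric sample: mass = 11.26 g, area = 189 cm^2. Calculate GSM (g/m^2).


Formula: GSM = mass_g / area_m2
Step 1: Convert area: 189 cm^2 = 189 / 10000 = 0.0189 m^2
Step 2: GSM = 11.26 g / 0.0189 m^2 = 595.8 g/m^2

595.8 g/m^2


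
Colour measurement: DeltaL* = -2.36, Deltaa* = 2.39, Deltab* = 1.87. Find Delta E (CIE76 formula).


Formula: Delta E = sqrt(dL*^2 + da*^2 + db*^2)
Step 1: dL*^2 = (-2.36)^2 = 5.5696
Step 2: da*^2 = 2.39^2 = 5.7121
Step 3: db*^2 = 1.87^2 = 3.4969
Step 4: Sum = 5.5696 + 5.7121 + 3.4969 = 14.7786
Step 5: Delta E = sqrt(14.7786) = 3.84

3.84 Delta E


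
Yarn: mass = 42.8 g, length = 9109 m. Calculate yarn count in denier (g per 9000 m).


Formula: den = (mass_g / length_m) * 9000
Substituting: den = (42.8 / 9109) * 9000
Intermediate: 42.8 / 9109 = 0.00469865 g/m
den = 0.00469865 * 9000 = 42.3 denier

42.3 denier


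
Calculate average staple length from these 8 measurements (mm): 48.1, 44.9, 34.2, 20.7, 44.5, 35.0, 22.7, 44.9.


Formula: Mean = sum of lengths / count
Sum = 48.1 + 44.9 + 34.2 + 20.7 + 44.5 + 35.0 + 22.7 + 44.9
Sum = 295.0 mm
Mean = 295.0 / 8 = 36.88 mm

36.88 mm


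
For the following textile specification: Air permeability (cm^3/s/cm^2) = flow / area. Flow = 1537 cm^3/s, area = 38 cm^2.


Formula: Air Permeability = Airflow / Test Area
AP = 1537 cm^3/s / 38 cm^2
AP = 40.4 cm^3/s/cm^2

40.4 cm^3/s/cm^2


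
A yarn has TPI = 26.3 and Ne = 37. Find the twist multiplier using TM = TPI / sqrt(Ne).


Formula: TM = TPI / sqrt(Ne)
Step 1: sqrt(Ne) = sqrt(37) = 6.0828
Step 2: TM = 26.3 / 6.0828 = 4.32

4.32 TM


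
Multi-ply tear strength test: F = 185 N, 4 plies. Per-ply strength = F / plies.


Formula: Per-ply strength = Total force / Number of plies
Per-ply = 185 N / 4
Per-ply = 46.25 N

46.25 N


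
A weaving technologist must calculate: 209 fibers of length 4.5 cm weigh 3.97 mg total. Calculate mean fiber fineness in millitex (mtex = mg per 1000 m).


Formula: fineness (mtex) = mass (mg) / total length (km) = (mass_mg / total_length_m) * 1000
Step 1: Convert fiber length: 4.5 cm = 0.045 m
Step 2: Total fiber length = 209 * 0.045 = 9.405 m
Step 3: Linear density = 3.97 mg / 9.405 m = 0.4221 mg/m
Step 4: fineness = 0.4221 * 1000 = 422.1 mtex

422.1 mtex


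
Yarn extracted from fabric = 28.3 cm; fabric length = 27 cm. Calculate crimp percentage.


Formula: Crimp% = ((L_yarn - L_fabric) / L_fabric) * 100
Step 1: Extension = 28.3 - 27 = 1.3 cm
Step 2: Crimp% = (1.3 / 27) * 100
Step 3: Crimp% = 0.048148 * 100 = 4.8148% ≈ 4.8%

4.8%


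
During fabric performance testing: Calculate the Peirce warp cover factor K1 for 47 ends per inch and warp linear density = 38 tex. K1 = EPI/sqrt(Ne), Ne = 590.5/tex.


Formula: K1 = EPI / sqrt(Ne), with Ne = 590.5 / tex_warp
Step 1: Ne = 590.5 / 38 = 15.539
Step 2: sqrt(Ne) = sqrt(15.539) = 3.942
Step 3: K1 = 47 / 3.942 = 11.9

11.9


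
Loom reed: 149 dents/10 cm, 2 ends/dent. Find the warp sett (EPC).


Formula: EPC = (dents per 10 cm * ends per dent) / 10
Step 1: Total ends per 10 cm = 149 * 2 = 298
Step 2: EPC = 298 / 10 = 29.8 ends/cm

29.8 ends/cm


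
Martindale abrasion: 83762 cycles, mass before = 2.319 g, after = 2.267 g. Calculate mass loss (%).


Formula: Mass loss% = ((m_before - m_after) / m_before) * 100
Step 1: Mass loss = 2.319 - 2.267 = 0.052 g
Step 2: Ratio = 0.052 / 2.319 = 0.0224235
Step 3: Mass loss% = 0.0224235 * 100 = 2.24235% ≈ 2.24%

2.24%


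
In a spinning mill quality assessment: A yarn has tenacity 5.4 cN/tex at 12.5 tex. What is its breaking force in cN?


Formula: Breaking force = Tenacity * Linear density
F = 5.4 cN/tex * 12.5 tex
F = 67.50 cN

67.50 cN


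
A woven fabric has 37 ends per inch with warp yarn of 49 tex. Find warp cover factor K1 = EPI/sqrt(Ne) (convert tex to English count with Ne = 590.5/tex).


Formula: K1 = EPI / sqrt(Ne), with Ne = 590.5 / tex_warp
Step 1: Ne = 590.5 / 49 = 12.051
Step 2: sqrt(Ne) = sqrt(12.051) = 3.4715
Step 3: K1 = 37 / 3.4715 = 10.7

10.7


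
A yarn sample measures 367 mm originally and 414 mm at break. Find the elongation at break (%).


Formula: Elongation (%) = ((L_break - L0) / L0) * 100
Step 1: Extension = 414 - 367 = 47 mm
Step 2: Elongation = (47 / 367) * 100
Step 3: Elongation = 0.128065 * 100 = 12.8065% ≈ 12.8%

12.8%


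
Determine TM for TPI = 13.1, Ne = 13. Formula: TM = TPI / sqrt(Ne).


Formula: TM = TPI / sqrt(Ne)
Step 1: sqrt(Ne) = sqrt(13) = 3.6056
Step 2: TM = 13.1 / 3.6056 = 3.63

3.63 TM


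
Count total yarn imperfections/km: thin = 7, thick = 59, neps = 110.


Formula: Total = thin places + thick places + neps
Total = 7 + 59 + 110
Total = 176 imperfections/km

176 imperfections/km


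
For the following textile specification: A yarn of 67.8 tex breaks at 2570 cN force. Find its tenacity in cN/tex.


Formula: Tenacity = Breaking force / Linear density
Tenacity = 2570 cN / 67.8 tex
Tenacity = 37.91 cN/tex

37.91 cN/tex


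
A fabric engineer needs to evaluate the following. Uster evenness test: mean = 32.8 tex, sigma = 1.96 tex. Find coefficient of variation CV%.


Formula: CV% = (standard deviation / mean) * 100
Step 1: Ratio = 1.96 / 32.8 = 0.059756
Step 2: CV% = 0.059756 * 100 = 5.9756% ≈ 6.0%

6.0%


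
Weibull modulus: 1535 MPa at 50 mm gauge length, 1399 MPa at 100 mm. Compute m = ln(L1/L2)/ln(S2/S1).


Formula: m = ln(L1/L2) / ln(S2/S1)
Step 1: ln(L1/L2) = ln(50/100) = -0.69315
Step 2: S2/S1 = 1399/1535 = 0.9114
Step 3: ln(S2/S1) = ln(0.9114) = -0.09277
Step 4: m = -0.69315 / -0.09277 = 7.47

7.47 (Weibull m)


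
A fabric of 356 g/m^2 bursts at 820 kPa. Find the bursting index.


Formula: Bursting Index = Bursting Strength / Fabric GSM
BI = 820 kPa / 356 g/m^2
BI = 2.303 kPa/(g/m^2)

2.303 kPa/(g/m^2)


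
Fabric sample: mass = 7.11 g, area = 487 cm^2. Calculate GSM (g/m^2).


Formula: GSM = mass_g / area_m2
Step 1: Convert area: 487 cm^2 = 487 / 10000 = 0.0487 m^2
Step 2: GSM = 7.11 g / 0.0487 m^2 = 146.0 g/m^2

146.0 g/m^2


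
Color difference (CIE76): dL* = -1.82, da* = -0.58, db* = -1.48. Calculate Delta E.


Formula: Delta E = sqrt(dL*^2 + da*^2 + db*^2)
Step 1: dL*^2 = (-1.82)^2 = 3.3124
Step 2: da*^2 = (-0.58)^2 = 0.3364
Step 3: db*^2 = (-1.48)^2 = 2.1904
Step 4: Sum = 3.3124 + 0.3364 + 2.1904 = 5.8392
Step 5: Delta E = sqrt(5.8392) = 2.42

2.42 Delta E


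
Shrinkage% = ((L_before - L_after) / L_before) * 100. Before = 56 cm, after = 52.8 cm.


Formula: Shrinkage% = ((L_before - L_after) / L_before) * 100
Step 1: Shrinkage = 56 - 52.8 = 3.2 cm
Step 2: Shrinkage% = (3.2 / 56) * 100
Step 3: Shrinkage% = 0.057143 * 100 = 5.7143% ≈ 5.7%

5.7%


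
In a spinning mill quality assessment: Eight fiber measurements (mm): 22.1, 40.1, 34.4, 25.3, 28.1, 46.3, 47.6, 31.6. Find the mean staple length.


Formula: Mean = sum of lengths / count
Sum = 22.1 + 40.1 + 34.4 + 25.3 + 28.1 + 46.3 + 47.6 + 31.6
Sum = 275.5 mm
Mean = 275.5 / 8 = 34.44 mm

34.44 mm


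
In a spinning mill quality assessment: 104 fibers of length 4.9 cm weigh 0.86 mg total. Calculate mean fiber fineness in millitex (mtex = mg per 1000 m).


Formula: fineness (mtex) = mass (mg) / total length (km) = (mass_mg / total_length_m) * 1000
Step 1: Convert fiber length: 4.9 cm = 0.049 m
Step 2: Total fiber length = 104 * 0.049 = 5.096 m
Step 3: Linear density = 0.86 mg / 5.096 m = 0.1688 mg/m
Step 4: fineness = 0.1688 * 1000 = 168.8 mtex

168.8 mtex


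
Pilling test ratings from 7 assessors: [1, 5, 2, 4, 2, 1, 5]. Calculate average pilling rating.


Formula: Mean = sum / count
Sum = 1 + 5 + 2 + 4 + 2 + 1 + 5 = 20
Mean = 20 / 7 = 2.9

2.9


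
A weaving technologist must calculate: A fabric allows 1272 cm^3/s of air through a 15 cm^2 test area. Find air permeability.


Formula: Air Permeability = Airflow / Test Area
AP = 1272 cm^3/s / 15 cm^2
AP = 84.8 cm^3/s/cm^2

84.8 cm^3/s/cm^2


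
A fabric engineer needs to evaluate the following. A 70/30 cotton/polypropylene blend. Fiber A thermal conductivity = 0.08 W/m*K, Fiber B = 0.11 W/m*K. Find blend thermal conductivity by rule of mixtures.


Formula: Blend property = (fraction_A * property_A) + (fraction_B * property_B)
Step 1: Contribution A = 70/100 * 0.08 W/m*K = 0.056 W/m*K
Step 2: Contribution B = 30/100 * 0.11 W/m*K = 0.033 W/m*K
Step 3: Blend thermal conductivity = 0.056 + 0.033 = 0.089 W/m*K

0.089 W/m*K


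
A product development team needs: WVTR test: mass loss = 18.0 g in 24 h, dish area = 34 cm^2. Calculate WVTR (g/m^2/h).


Formula: WVTR = mass_loss / (area * time)
Step 1: Convert area: 34 cm^2 = 0.0034 m^2
Step 2: WVTR = 18.0 g / (0.0034 m^2 * 24 h)
Step 3: WVTR = 18.0 / 0.0816 = 220.6 g/m^2/h

220.6 g/m^2/h


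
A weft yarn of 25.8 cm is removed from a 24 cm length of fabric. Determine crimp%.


Formula: Crimp% = ((L_yarn - L_fabric) / L_fabric) * 100
Step 1: Extension = 25.8 - 24 = 1.8 cm
Step 2: Crimp% = (1.8 / 24) * 100
Step 3: Crimp% = 0.075 * 100 = 7.5%

7.5%


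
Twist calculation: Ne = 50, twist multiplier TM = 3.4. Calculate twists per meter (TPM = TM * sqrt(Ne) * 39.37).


Formula: TPM = TM * sqrt(Ne) * 39.37
Step 1: sqrt(Ne) = sqrt(50) = 7.0711
Step 2: TM * sqrt(Ne) = 3.4 * 7.0711 = 24.0417
Step 3: TPM = 24.0417 * 39.37 = 947 twists/m

947 twists/m


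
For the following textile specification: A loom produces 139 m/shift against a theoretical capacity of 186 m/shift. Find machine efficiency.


Formula: Efficiency% = (Actual output / Theoretical output) * 100
Efficiency% = (139 / 186) * 100
Efficiency% = 0.747312 * 100 = 74.7312% ≈ 74.7%

74.7%


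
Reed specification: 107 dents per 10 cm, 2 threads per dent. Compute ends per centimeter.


Formula: EPC = (dents per 10 cm * ends per dent) / 10
Step 1: Total ends per 10 cm = 107 * 2 = 214
Step 2: EPC = 214 / 10 = 21.4 ends/cm

21.4 ends/cm


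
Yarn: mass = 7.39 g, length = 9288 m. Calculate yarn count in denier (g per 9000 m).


Formula: den = (mass_g / length_m) * 9000
Substituting: den = (7.39 / 9288) * 9000
Intermediate: 7.39 / 9288 = 0.00079565 g/m
den = 0.00079565 * 9000 = 7.2 denier

7.2 denier


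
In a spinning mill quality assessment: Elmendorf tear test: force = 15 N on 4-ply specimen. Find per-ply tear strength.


Formula: Per-ply strength = Total force / Number of plies
Per-ply = 15 N / 4
Per-ply = 3.75 N

3.75 N


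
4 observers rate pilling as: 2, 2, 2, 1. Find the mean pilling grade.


Formula: Mean = sum / count
Sum = 2 + 2 + 2 + 1 = 7
Mean = 7 / 4 = 1.8

1.8


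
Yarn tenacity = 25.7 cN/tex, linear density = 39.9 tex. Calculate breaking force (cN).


Formula: Breaking force = Tenacity * Linear density
F = 25.7 cN/tex * 39.9 tex
F = 1025.43 cN

1025.43 cN


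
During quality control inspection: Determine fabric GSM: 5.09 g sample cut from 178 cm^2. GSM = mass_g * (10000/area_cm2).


Formula: GSM = mass_g / area_m2
Step 1: Convert area: 178 cm^2 = 178 / 10000 = 0.0178 m^2
Step 2: GSM = 5.09 g / 0.0178 m^2 = 286.0 g/m^2

286.0 g/m^2


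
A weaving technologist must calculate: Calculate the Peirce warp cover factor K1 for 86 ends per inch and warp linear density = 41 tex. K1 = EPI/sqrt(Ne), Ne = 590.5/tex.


Formula: K1 = EPI / sqrt(Ne), with Ne = 590.5 / tex_warp
Step 1: Ne = 590.5 / 41 = 14.402
Step 2: sqrt(Ne) = sqrt(14.402) = 3.795
Step 3: K1 = 86 / 3.795 = 22.7

22.7


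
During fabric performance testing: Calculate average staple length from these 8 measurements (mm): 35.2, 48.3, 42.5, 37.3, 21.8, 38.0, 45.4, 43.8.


Formula: Mean = sum of lengths / count
Sum = 35.2 + 48.3 + 42.5 + 37.3 + 21.8 + 38.0 + 45.4 + 43.8
Sum = 312.3 mm
Mean = 312.3 / 8 = 39.04 mm

39.04 mm


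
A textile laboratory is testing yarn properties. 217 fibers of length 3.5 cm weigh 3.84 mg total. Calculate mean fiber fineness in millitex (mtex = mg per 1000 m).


Formula: fineness (mtex) = mass (mg) / total length (km) = (mass_mg / total_length_m) * 1000
Step 1: Convert fiber length: 3.5 cm = 0.035 m
Step 2: Total fiber length = 217 * 0.035 = 7.595 m
Step 3: Linear density = 3.84 mg / 7.595 m = 0.5056 mg/m
Step 4: fineness = 0.5056 * 1000 = 505.6 mtex

505.6 mtex


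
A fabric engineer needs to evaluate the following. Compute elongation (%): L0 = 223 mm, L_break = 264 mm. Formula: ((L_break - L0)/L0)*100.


Formula: Elongation (%) = ((L_break - L0) / L0) * 100
Step 1: Extension = 264 - 223 = 41 mm
Step 2: Elongation = (41 / 223) * 100
Step 3: Elongation = 0.183857 * 100 = 18.3857% ≈ 18.4%

18.4%


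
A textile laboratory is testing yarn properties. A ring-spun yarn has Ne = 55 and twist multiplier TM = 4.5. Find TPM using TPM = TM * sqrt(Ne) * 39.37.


Formula: TPM = TM * sqrt(Ne) * 39.37
Step 1: sqrt(Ne) = sqrt(55) = 7.4162
Step 2: TM * sqrt(Ne) = 4.5 * 7.4162 = 33.3729
Step 3: TPM = 33.3729 * 39.37 = 1314 twists/m

1314 twists/m


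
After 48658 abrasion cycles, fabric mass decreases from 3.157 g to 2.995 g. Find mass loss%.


Formula: Mass loss% = ((m_before - m_after) / m_before) * 100
Step 1: Mass loss = 3.157 - 2.995 = 0.162 g
Step 2: Ratio = 0.162 / 3.157 = 0.0513145
Step 3: Mass loss% = 0.0513145 * 100 = 5.13145% ≈ 5.13%

5.13%


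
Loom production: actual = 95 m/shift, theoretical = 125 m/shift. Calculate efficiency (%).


Formula: Efficiency% = (Actual output / Theoretical output) * 100
Efficiency% = (95 / 125) * 100
Efficiency% = 0.76 * 100 = 76.0%

76.0%


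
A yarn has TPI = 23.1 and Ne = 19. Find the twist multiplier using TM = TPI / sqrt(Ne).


Formula: TM = TPI / sqrt(Ne)
Step 1: sqrt(Ne) = sqrt(19) = 4.3589
Step 2: TM = 23.1 / 4.3589 = 5.30

5.30 TM


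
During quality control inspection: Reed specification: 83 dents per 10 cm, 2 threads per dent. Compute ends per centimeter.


Formula: EPC = (dents per 10 cm * ends per dent) / 10
Step 1: Total ends per 10 cm = 83 * 2 = 166
Step 2: EPC = 166 / 10 = 16.6 ends/cm

16.6 ends/cm


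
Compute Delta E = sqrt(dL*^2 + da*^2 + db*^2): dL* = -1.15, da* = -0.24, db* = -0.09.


Formula: Delta E = sqrt(dL*^2 + da*^2 + db*^2)
Step 1: dL*^2 = (-1.15)^2 = 1.3225
Step 2: da*^2 = (-0.24)^2 = 0.0576
Step 3: db*^2 = (-0.09)^2 = 0.0081
Step 4: Sum = 1.3225 + 0.0576 + 0.0081 = 1.3882
Step 5: Delta E = sqrt(1.3882) = 1.18

1.18 Delta E


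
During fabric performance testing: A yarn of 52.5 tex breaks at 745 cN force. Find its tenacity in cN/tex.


Formula: Tenacity = Breaking force / Linear density
Tenacity = 745 cN / 52.5 tex
Tenacity = 14.19 cN/tex

14.19 cN/tex


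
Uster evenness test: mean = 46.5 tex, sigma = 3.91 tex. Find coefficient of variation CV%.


Formula: CV% = (standard deviation / mean) * 100
Step 1: Ratio = 3.91 / 46.5 = 0.084086
Step 2: CV% = 0.084086 * 100 = 8.4086% ≈ 8.4%

8.4%


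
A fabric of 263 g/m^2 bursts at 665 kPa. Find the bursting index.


Formula: Bursting Index = Bursting Strength / Fabric GSM
BI = 665 kPa / 263 g/m^2
BI = 2.529 kPa/(g/m^2)

2.529 kPa/(g/m^2)


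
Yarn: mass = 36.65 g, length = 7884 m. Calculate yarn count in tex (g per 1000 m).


Formula: Tex = (mass_g / length_m) * 1000
Substituting: Tex = (36.65 / 7884) * 1000
Intermediate: 36.65 / 7884 = 0.00464866 g/m
Tex = 0.00464866 * 1000 = 4.65 tex

4.65 tex


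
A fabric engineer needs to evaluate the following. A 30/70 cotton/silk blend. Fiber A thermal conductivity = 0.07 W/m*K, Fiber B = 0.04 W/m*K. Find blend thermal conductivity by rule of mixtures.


Formula: Blend property = (fraction_A * property_A) + (fraction_B * property_B)
Step 1: Contribution A = 30/100 * 0.07 W/m*K = 0.021 W/m*K
Step 2: Contribution B = 70/100 * 0.04 W/m*K = 0.028 W/m*K
Step 3: Blend thermal conductivity = 0.021 + 0.028 = 0.049 W/m*K

0.049 W/m*K


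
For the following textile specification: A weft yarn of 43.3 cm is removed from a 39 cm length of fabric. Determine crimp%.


Formula: Crimp% = ((L_yarn - L_fabric) / L_fabric) * 100
Step 1: Extension = 43.3 - 39 = 4.3 cm
Step 2: Crimp% = (4.3 / 39) * 100
Step 3: Crimp% = 0.110256 * 100 = 11.0256% ≈ 11.0%

11.0%


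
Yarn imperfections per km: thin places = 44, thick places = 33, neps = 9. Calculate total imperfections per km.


Formula: Total = thin places + thick places + neps
Total = 44 + 33 + 9
Total = 86 imperfections/km

86 imperfections/km


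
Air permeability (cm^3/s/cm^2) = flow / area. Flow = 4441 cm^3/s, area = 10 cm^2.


Formula: Air Permeability = Airflow / Test Area
AP = 4441 cm^3/s / 10 cm^2
AP = 444.1 cm^3/s/cm^2

444.1 cm^3/s/cm^2


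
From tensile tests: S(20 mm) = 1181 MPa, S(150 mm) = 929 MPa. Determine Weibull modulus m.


Formula: m = ln(L1/L2) / ln(S2/S1)
Step 1: ln(L1/L2) = ln(20/150) = -2.01490
Step 2: S2/S1 = 929/1181 = 0.78662
Step 3: ln(S2/S1) = ln(0.78662) = -0.24001
Step 4: m = -2.01490 / -0.24001 = 8.40

8.40 (Weibull m)


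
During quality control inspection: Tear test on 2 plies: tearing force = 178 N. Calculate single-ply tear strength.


Formula: Per-ply strength = Total force / Number of plies
Per-ply = 178 N / 2
Per-ply = 89 N

89 N


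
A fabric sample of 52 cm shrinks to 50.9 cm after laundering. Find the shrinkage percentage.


Formula: Shrinkage% = ((L_before - L_after) / L_before) * 100
Step 1: Shrinkage = 52 - 50.9 = 1.1 cm
Step 2: Shrinkage% = (1.1 / 52) * 100
Step 3: Shrinkage% = 0.021154 * 100 = 2.1154% ≈ 2.1%

2.1%


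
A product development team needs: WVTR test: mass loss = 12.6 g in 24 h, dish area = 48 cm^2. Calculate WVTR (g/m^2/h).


Formula: WVTR = mass_loss / (area * time)
Step 1: Convert area: 48 cm^2 = 0.0048 m^2
Step 2: WVTR = 12.6 g / (0.0048 m^2 * 24 h)
Step 3: WVTR = 12.6 / 0.1152 = 109.4 g/m^2/h

109.4 g/m^2/h


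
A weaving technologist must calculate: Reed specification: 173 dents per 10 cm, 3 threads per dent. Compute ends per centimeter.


Formula: EPC = (dents per 10 cm * ends per dent) / 10
Step 1: Total ends per 10 cm = 173 * 3 = 519
Step 2: EPC = 519 / 10 = 51.9 ends/cm

51.9 ends/cm


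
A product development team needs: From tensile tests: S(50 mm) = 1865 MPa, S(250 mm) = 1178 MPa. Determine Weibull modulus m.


Formula: m = ln(L1/L2) / ln(S2/S1)
Step 1: ln(L1/L2) = ln(50/250) = -1.60944
Step 2: S2/S1 = 1178/1865 = 0.63164
Step 3: ln(S2/S1) = ln(0.63164) = -0.45944
Step 4: m = -1.60944 / -0.45944 = 3.50

3.50 (Weibull m)


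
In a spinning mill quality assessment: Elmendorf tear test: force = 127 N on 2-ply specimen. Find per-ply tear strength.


Formula: Per-ply strength = Total force / Number of plies
Per-ply = 127 N / 2
Per-ply = 63.5 N

63.5 N
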